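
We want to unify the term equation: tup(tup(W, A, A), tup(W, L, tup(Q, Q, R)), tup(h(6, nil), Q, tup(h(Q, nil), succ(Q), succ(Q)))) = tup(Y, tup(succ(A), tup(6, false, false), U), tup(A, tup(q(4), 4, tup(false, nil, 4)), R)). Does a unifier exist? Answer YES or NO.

Decompose tup/3: tup(W, A, A) = Y,  tup(W, L, tup(Q, Q, R)) = tup(succ(A), tup(6, false, false), U),  tup(h(6, nil), Q, tup(h(Q, nil), succ(Q), succ(Q))) = tup(A, tup(q(4), 4, tup(false, nil, 4)), R).
Bind Y := tup(W, A, A); no other remaining equation mentions Y.
Decompose tup/3: W = succ(A),  L = tup(6, false, false),  tup(Q, Q, R) = U.
Bind W := succ(A); no other remaining equation mentions W. Substituting into the earlier binding gives Y := tup(succ(A), A, A).
Bind L := tup(6, false, false); no other remaining equation mentions L.
Bind U := tup(Q, Q, R); no other remaining equation mentions U.
Decompose tup/3: h(6, nil) = A,  Q = tup(q(4), 4, tup(false, nil, 4)),  tup(h(Q, nil), succ(Q), succ(Q)) = R.
Bind A := h(6, nil); no other remaining equation mentions A. Substituting into the earlier bindings gives Y := tup(succ(h(6, nil)), h(6, nil), h(6, nil)), W := succ(h(6, nil)).
Bind Q := tup(q(4), 4, tup(false, nil, 4)); substituting into the remaining equation gives: tup(h(tup(q(4), 4, tup(false, nil, 4)), nil), succ(tup(q(4), 4, tup(false, nil, 4))), succ(tup(q(4), 4, tup(false, nil, 4)))) = R. Substituting into the earlier binding gives U := tup(tup(q(4), 4, tup(false, nil, 4)), tup(q(4), 4, tup(false, nil, 4)), R).
Bind R := tup(h(tup(q(4), 4, tup(false, nil, 4)), nil), succ(tup(q(4), 4, tup(false, nil, 4))), succ(tup(q(4), 4, tup(false, nil, 4)))). Substituting into the earlier binding gives U := tup(tup(q(4), 4, tup(false, nil, 4)), tup(q(4), 4, tup(false, nil, 4)), tup(h(tup(q(4), 4, tup(false, nil, 4)), nil), succ(tup(q(4), 4, tup(false, nil, 4))), succ(tup(q(4), 4, tup(false, nil, 4))))).
No equations remain and no clash or occurs-check failure arose, so a unifier exists.

YES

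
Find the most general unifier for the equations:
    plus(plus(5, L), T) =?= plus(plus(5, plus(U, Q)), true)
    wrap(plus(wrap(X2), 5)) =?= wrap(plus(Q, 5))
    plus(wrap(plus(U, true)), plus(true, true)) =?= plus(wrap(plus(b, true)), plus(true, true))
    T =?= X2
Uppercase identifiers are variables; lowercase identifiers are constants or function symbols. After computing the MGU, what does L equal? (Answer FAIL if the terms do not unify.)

plus(b, wrap(true))

Decompose plus/2: plus(5, L) =?= plus(5, plus(U, Q)),  T =?= true.
Decompose plus/2: 5 =?= 5,  L =?= plus(U, Q).
Delete trivial equation 5 =?= 5.
Bind L := plus(U, Q); no other remaining equation mentions L.
Bind T := true; substituting into the one remaining equation that mentions T gives: true =?= X2.
Decompose wrap/1: plus(wrap(X2), 5) =?= plus(Q, 5).
Decompose plus/2: wrap(X2) =?= Q,  5 =?= 5.
Bind Q := wrap(X2); no other remaining equation mentions Q. Substituting into the earlier binding gives L := plus(U, wrap(X2)).
Delete trivial equation 5 =?= 5.
Decompose plus/2: wrap(plus(U, true)) =?= wrap(plus(b, true)),  plus(true, true) =?= plus(true, true).
Decompose wrap/1: plus(U, true) =?= plus(b, true).
Decompose plus/2: U =?= b,  true =?= true.
Bind U := b; no other remaining equation mentions U. Substituting into the earlier binding gives L := plus(b, wrap(X2)).
Delete trivial equation true =?= true.
Delete trivial equation plus(true, true) =?= plus(true, true).
Bind X2 := true. Substituting into the earlier bindings gives L := plus(b, wrap(true)), Q := wrap(true).
MGU = { L ↦ plus(b, wrap(true)), T ↦ true, Q ↦ wrap(true), U ↦ b, X2 ↦ true }, so L ↦ plus(b, wrap(true)).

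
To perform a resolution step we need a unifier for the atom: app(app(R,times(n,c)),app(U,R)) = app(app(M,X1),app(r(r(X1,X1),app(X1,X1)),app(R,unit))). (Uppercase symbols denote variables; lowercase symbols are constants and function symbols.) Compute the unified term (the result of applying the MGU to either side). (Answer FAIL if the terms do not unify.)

Decompose app/2: app(R,times(n,c)) = app(M,X1),  app(U,R) = app(r(r(X1,X1),app(X1,X1)),app(R,unit)).
Decompose app/2: R = M,  times(n,c) = X1.
Bind R := M; substituting into the one remaining equation that mentions R gives: app(U,M) = app(r(r(X1,X1),app(X1,X1)),app(M,unit)).
Bind X1 := times(n,c); substituting into the remaining equation gives: app(U,M) = app(r(r(times(n,c),times(n,c)),app(times(n,c),times(n,c))),app(M,unit)).
Decompose app/2: U = r(r(times(n,c),times(n,c)),app(times(n,c),times(n,c))),  M = app(M,unit).
Bind U := r(r(times(n,c),times(n,c)),app(times(n,c),times(n,c))); no other remaining equation mentions U.
Occurs check fails: M occurs in app(M,unit); the equation M = app(M,unit) has no finite solution.

FAIL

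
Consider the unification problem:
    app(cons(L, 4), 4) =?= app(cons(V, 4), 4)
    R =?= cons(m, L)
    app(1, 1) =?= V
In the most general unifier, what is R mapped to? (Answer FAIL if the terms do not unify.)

cons(m, app(1, 1))

Decompose app/2: cons(L, 4) =?= cons(V, 4),  4 =?= 4.
Decompose cons/2: L =?= V,  4 =?= 4.
Bind L := V; substituting into the one remaining equation that mentions L gives: R =?= cons(m, V).
Delete trivial equation 4 =?= 4.
Delete trivial equation 4 =?= 4.
Bind R := cons(m, V); no other remaining equation mentions R.
Bind V := app(1, 1). Substituting into the earlier bindings gives L := app(1, 1), R := cons(m, app(1, 1)).
MGU = { L := app(1, 1), R := cons(m, app(1, 1)), V := app(1, 1) }, so R := cons(m, app(1, 1)).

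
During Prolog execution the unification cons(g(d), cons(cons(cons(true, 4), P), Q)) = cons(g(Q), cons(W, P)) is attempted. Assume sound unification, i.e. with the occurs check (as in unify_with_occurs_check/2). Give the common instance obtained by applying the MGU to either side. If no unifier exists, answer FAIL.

cons(g(d), cons(cons(cons(true, 4), d), d))

Decompose cons/2: g(d) = g(Q),  cons(cons(cons(true, 4), P), Q) = cons(W, P).
Decompose g/1: d = Q.
Bind Q := d; substituting into the remaining equation gives: cons(cons(cons(true, 4), P), d) = cons(W, P).
Decompose cons/2: cons(cons(true, 4), P) = W,  d = P.
Bind W := cons(cons(true, 4), P); no other remaining equation mentions W.
Bind P := d. Substituting into the earlier binding gives W := cons(cons(true, 4), d).
Applying the MGU to either side gives cons(g(d), cons(cons(cons(true, 4), d), d)).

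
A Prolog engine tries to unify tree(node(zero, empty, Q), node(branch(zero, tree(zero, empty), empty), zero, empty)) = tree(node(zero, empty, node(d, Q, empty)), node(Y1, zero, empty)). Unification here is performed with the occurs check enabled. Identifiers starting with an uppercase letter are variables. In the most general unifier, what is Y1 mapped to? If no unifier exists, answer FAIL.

FAIL

Decompose tree/2: node(zero, empty, Q) = node(zero, empty, node(d, Q, empty)),  node(branch(zero, tree(zero, empty), empty), zero, empty) = node(Y1, zero, empty).
Decompose node/3: zero = zero,  empty = empty,  Q = node(d, Q, empty).
Delete trivial equation zero = zero.
Delete trivial equation empty = empty.
Occurs check fails: Q occurs in node(d, Q, empty); the equation Q = node(d, Q, empty) has no finite solution.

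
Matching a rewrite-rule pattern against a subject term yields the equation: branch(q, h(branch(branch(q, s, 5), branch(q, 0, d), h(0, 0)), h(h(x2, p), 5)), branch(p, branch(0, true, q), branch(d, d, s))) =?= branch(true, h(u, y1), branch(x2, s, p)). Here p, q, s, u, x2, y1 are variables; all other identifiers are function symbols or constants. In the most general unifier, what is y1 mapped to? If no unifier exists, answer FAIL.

h(h(branch(d, d, branch(0, true, true)), branch(d, d, branch(0, true, true))), 5)

Decompose branch/3: q =?= true,  h(branch(branch(q, s, 5), branch(q, 0, d), h(0, 0)), h(h(x2, p), 5)) =?= h(u, y1),  branch(p, branch(0, true, q), branch(d, d, s)) =?= branch(x2, s, p).
Bind q := true; substituting into the remaining equations gives: h(branch(branch(true, s, 5), branch(true, 0, d), h(0, 0)), h(h(x2, p), 5)) =?= h(u, y1),  branch(p, branch(0, true, true), branch(d, d, s)) =?= branch(x2, s, p).
Decompose h/2: branch(branch(true, s, 5), branch(true, 0, d), h(0, 0)) =?= u,  h(h(x2, p), 5) =?= y1.
Bind u := branch(branch(true, s, 5), branch(true, 0, d), h(0, 0)); no other remaining equation mentions u.
Bind y1 := h(h(x2, p), 5); no other remaining equation mentions y1.
Decompose branch/3: p =?= x2,  branch(0, true, true) =?= s,  branch(d, d, s) =?= p.
Bind p := x2; substituting into the one remaining equation that mentions p gives: branch(d, d, s) =?= x2. Substituting into the earlier binding gives y1 := h(h(x2, x2), 5).
Bind s := branch(0, true, true); substituting into the remaining equation gives: branch(d, d, branch(0, true, true)) =?= x2. Substituting into the earlier binding gives u := branch(branch(true, branch(0, true, true), 5), branch(true, 0, d), h(0, 0)).
Bind x2 := branch(d, d, branch(0, true, true)). Substituting into the earlier bindings gives y1 := h(h(branch(d, d, branch(0, true, true)), branch(d, d, branch(0, true, true))), 5), p := branch(d, d, branch(0, true, true)).
MGU = { q -> true, u -> branch(branch(true, branch(0, true, true), 5), branch(true, 0, d), h(0, 0)), y1 -> h(h(branch(d, d, branch(0, true, true)), branch(d, d, branch(0, true, true))), 5), p -> branch(d, d, branch(0, true, true)), s -> branch(0, true, true), x2 -> branch(d, d, branch(0, true, true)) }, so y1 -> h(h(branch(d, d, branch(0, true, true)), branch(d, d, branch(0, true, true))), 5).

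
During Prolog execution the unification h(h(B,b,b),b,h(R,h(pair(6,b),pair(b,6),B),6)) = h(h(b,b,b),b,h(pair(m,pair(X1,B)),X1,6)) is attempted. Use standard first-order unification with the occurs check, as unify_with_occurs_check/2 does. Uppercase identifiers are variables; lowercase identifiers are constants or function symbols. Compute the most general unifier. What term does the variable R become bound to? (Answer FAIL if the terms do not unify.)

Decompose h/3: h(B,b,b) = h(b,b,b),  b = b,  h(R,h(pair(6,b),pair(b,6),B),6) = h(pair(m,pair(X1,B)),X1,6).
Decompose h/3: B = b,  b = b,  b = b.
Bind B := b; substituting into the one remaining equation that mentions B gives: h(R,h(pair(6,b),pair(b,6),b),6) = h(pair(m,pair(X1,b)),X1,6).
Delete trivial equation b = b.
Delete trivial equation b = b.
Delete trivial equation b = b.
Decompose h/3: R = pair(m,pair(X1,b)),  h(pair(6,b),pair(b,6),b) = X1,  6 = 6.
Bind R := pair(m,pair(X1,b)); no other remaining equation mentions R.
Bind X1 := h(pair(6,b),pair(b,6),b); no other remaining equation mentions X1. Substituting into the earlier binding gives R := pair(m,pair(h(pair(6,b),pair(b,6),b),b)).
Delete trivial equation 6 = 6.
MGU = { B ↦ b, R ↦ pair(m,pair(h(pair(6,b),pair(b,6),b),b)), X1 ↦ h(pair(6,b),pair(b,6),b) }, so R ↦ pair(m,pair(h(pair(6,b),pair(b,6),b),b)).

pair(m,pair(h(pair(6,b),pair(b,6),b),b))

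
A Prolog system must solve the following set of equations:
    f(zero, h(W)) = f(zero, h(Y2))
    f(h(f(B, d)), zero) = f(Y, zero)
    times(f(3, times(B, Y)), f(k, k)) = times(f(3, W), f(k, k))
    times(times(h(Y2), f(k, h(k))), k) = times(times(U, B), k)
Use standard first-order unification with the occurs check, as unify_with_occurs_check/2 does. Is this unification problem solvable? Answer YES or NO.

Decompose f/2: zero = zero,  h(W) = h(Y2).
Delete trivial equation zero = zero.
Decompose h/1: W = Y2.
Bind W := Y2; substituting into the one remaining equation that mentions W gives: times(f(3, times(B, Y)), f(k, k)) = times(f(3, Y2), f(k, k)).
Decompose f/2: h(f(B, d)) = Y,  zero = zero.
Bind Y := h(f(B, d)); substituting into the one remaining equation that mentions Y gives: times(f(3, times(B, h(f(B, d)))), f(k, k)) = times(f(3, Y2), f(k, k)).
Delete trivial equation zero = zero.
Decompose times/2: f(3, times(B, h(f(B, d)))) = f(3, Y2),  f(k, k) = f(k, k).
Decompose f/2: 3 = 3,  times(B, h(f(B, d))) = Y2.
Delete trivial equation 3 = 3.
Bind Y2 := times(B, h(f(B, d))); substituting into the one remaining equation that mentions Y2 gives: times(times(h(times(B, h(f(B, d)))), f(k, h(k))), k) = times(times(U, B), k). Substituting into the earlier binding gives W := times(B, h(f(B, d))).
Delete trivial equation f(k, k) = f(k, k).
Decompose times/2: times(h(times(B, h(f(B, d)))), f(k, h(k))) = times(U, B),  k = k.
Decompose times/2: h(times(B, h(f(B, d)))) = U,  f(k, h(k)) = B.
Bind U := h(times(B, h(f(B, d)))); no other remaining equation mentions U.
Bind B := f(k, h(k)); no other remaining equation mentions B. Substituting into the earlier bindings gives W := times(f(k, h(k)), h(f(f(k, h(k)), d))), Y := h(f(f(k, h(k)), d)), Y2 := times(f(k, h(k)), h(f(f(k, h(k)), d))), U := h(times(f(k, h(k)), h(f(f(k, h(k)), d)))).
Delete trivial equation k = k.
No equations remain and no clash or occurs-check failure arose, so a unifier exists.

YES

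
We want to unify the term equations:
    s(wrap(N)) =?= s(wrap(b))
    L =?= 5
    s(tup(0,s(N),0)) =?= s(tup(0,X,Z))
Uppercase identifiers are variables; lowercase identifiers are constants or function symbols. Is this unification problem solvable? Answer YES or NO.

YES

Decompose s/1: wrap(N) =?= wrap(b).
Decompose wrap/1: N =?= b.
Bind N := b; substituting into the one remaining equation that mentions N gives: s(tup(0,s(b),0)) =?= s(tup(0,X,Z)).
Bind L := 5; no other remaining equation mentions L.
Decompose s/1: tup(0,s(b),0) =?= tup(0,X,Z).
Decompose tup/3: 0 =?= 0,  s(b) =?= X,  0 =?= Z.
Delete trivial equation 0 =?= 0.
Bind X := s(b); no other remaining equation mentions X.
Bind Z := 0.
No equations remain and no clash or occurs-check failure arose, so a unifier exists.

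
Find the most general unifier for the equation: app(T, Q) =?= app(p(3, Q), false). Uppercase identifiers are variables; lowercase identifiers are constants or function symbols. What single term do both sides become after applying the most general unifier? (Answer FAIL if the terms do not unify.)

app(p(3, false), false)

Decompose app/2: T =?= p(3, Q),  Q =?= false.
Bind T := p(3, Q); no other remaining equation mentions T.
Bind Q := false. Substituting into the earlier binding gives T := p(3, false).
Applying the MGU to either side gives app(p(3, false), false).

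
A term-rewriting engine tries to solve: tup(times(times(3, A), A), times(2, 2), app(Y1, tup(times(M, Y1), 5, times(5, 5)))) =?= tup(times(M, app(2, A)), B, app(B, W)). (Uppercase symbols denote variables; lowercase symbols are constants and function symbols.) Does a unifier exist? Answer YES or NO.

NO

Decompose tup/3: times(times(3, A), A) =?= times(M, app(2, A)),  times(2, 2) =?= B,  app(Y1, tup(times(M, Y1), 5, times(5, 5))) =?= app(B, W).
Decompose times/2: times(3, A) =?= M,  A =?= app(2, A).
Bind M := times(3, A); substituting into the one remaining equation that mentions M gives: app(Y1, tup(times(times(3, A), Y1), 5, times(5, 5))) =?= app(B, W).
Occurs check fails: A occurs in app(2, A); the equation A =?= app(2, A) has no finite solution.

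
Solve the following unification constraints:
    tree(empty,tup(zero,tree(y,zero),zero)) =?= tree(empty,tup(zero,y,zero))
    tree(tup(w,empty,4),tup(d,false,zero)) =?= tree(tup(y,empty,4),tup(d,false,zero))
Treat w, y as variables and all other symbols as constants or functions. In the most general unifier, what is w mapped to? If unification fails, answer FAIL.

FAIL

Decompose tree/2: empty =?= empty,  tup(zero,tree(y,zero),zero) =?= tup(zero,y,zero).
Delete trivial equation empty =?= empty.
Decompose tup/3: zero =?= zero,  tree(y,zero) =?= y,  zero =?= zero.
Delete trivial equation zero =?= zero.
Occurs check fails: y occurs in tree(y,zero); the equation y =?= tree(y,zero) has no finite solution.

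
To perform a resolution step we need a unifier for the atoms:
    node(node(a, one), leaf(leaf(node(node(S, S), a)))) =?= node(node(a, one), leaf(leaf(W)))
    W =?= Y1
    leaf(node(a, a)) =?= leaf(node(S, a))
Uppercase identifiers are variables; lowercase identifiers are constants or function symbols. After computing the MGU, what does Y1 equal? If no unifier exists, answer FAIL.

node(node(a, a), a)

Decompose node/2: node(a, one) =?= node(a, one),  leaf(leaf(node(node(S, S), a))) =?= leaf(leaf(W)).
Delete trivial equation node(a, one) =?= node(a, one).
Decompose leaf/1: leaf(node(node(S, S), a)) =?= leaf(W).
Decompose leaf/1: node(node(S, S), a) =?= W.
Bind W := node(node(S, S), a); substituting into the one remaining equation that mentions W gives: node(node(S, S), a) =?= Y1.
Bind Y1 := node(node(S, S), a); no other remaining equation mentions Y1.
Decompose leaf/1: node(a, a) =?= node(S, a).
Decompose node/2: a =?= S,  a =?= a.
Bind S := a; no other remaining equation mentions S. Substituting into the earlier bindings gives W := node(node(a, a), a), Y1 := node(node(a, a), a).
Delete trivial equation a =?= a.
MGU = { W -> node(node(a, a), a), Y1 -> node(node(a, a), a), S -> a }, so Y1 -> node(node(a, a), a).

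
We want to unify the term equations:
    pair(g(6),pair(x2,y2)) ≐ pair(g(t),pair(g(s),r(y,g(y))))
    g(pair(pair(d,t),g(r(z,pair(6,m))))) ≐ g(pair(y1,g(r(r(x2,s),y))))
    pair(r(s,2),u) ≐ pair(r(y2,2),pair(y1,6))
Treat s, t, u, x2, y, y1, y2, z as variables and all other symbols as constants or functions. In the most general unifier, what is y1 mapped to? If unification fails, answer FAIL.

pair(d,6)

Decompose pair/2: g(6) ≐ g(t),  pair(x2,y2) ≐ pair(g(s),r(y,g(y))).
Decompose g/1: 6 ≐ t.
Bind t := 6; substituting into the one remaining equation that mentions t gives: g(pair(pair(d,6),g(r(z,pair(6,m))))) ≐ g(pair(y1,g(r(r(x2,s),y)))).
Decompose pair/2: x2 ≐ g(s),  y2 ≐ r(y,g(y)).
Bind x2 := g(s); substituting into the one remaining equation that mentions x2 gives: g(pair(pair(d,6),g(r(z,pair(6,m))))) ≐ g(pair(y1,g(r(r(g(s),s),y)))).
Bind y2 := r(y,g(y)); substituting into the one remaining equation that mentions y2 gives: pair(r(s,2),u) ≐ pair(r(r(y,g(y)),2),pair(y1,6)).
Decompose g/1: pair(pair(d,6),g(r(z,pair(6,m)))) ≐ pair(y1,g(r(r(g(s),s),y))).
Decompose pair/2: pair(d,6) ≐ y1,  g(r(z,pair(6,m))) ≐ g(r(r(g(s),s),y)).
Bind y1 := pair(d,6); substituting into the one remaining equation that mentions y1 gives: pair(r(s,2),u) ≐ pair(r(r(y,g(y)),2),pair(pair(d,6),6)).
Decompose g/1: r(z,pair(6,m)) ≐ r(r(g(s),s),y).
Decompose r/2: z ≐ r(g(s),s),  pair(6,m) ≐ y.
Bind z := r(g(s),s); no other remaining equation mentions z.
Bind y := pair(6,m); substituting into the remaining equation gives: pair(r(s,2),u) ≐ pair(r(r(pair(6,m),g(pair(6,m))),2),pair(pair(d,6),6)). Substituting into the earlier binding gives y2 := r(pair(6,m),g(pair(6,m))).
Decompose pair/2: r(s,2) ≐ r(r(pair(6,m),g(pair(6,m))),2),  u ≐ pair(pair(d,6),6).
Decompose r/2: s ≐ r(pair(6,m),g(pair(6,m))),  2 ≐ 2.
Bind s := r(pair(6,m),g(pair(6,m))); no other remaining equation mentions s. Substituting into the earlier bindings gives x2 := g(r(pair(6,m),g(pair(6,m)))), z := r(g(r(pair(6,m),g(pair(6,m)))),r(pair(6,m),g(pair(6,m)))).
Delete trivial equation 2 ≐ 2.
Bind u := pair(pair(d,6),6).
MGU = { t := 6, x2 := g(r(pair(6,m),g(pair(6,m)))), y2 := r(pair(6,m),g(pair(6,m))), y1 := pair(d,6), z := r(g(r(pair(6,m),g(pair(6,m)))),r(pair(6,m),g(pair(6,m)))), y := pair(6,m), s := r(pair(6,m),g(pair(6,m))), u := pair(pair(d,6),6) }, so y1 := pair(d,6).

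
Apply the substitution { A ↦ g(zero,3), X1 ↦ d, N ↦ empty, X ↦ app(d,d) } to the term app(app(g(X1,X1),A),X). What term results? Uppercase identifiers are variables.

Replace each occurrence of A with g(zero,3).
Replace each occurrence of X1 with d.
Replace each occurrence of X with app(d,d).
Result: app(app(g(d,d),g(zero,3)),app(d,d)).

app(app(g(d,d),g(zero,3)),app(d,d))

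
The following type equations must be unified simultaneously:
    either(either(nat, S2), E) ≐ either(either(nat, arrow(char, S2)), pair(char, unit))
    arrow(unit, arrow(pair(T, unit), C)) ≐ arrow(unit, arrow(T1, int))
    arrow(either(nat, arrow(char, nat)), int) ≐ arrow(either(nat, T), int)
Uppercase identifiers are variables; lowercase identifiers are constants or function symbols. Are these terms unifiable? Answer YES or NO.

NO

Decompose either/2: either(nat, S2) ≐ either(nat, arrow(char, S2)),  E ≐ pair(char, unit).
Decompose either/2: nat ≐ nat,  S2 ≐ arrow(char, S2).
Delete trivial equation nat ≐ nat.
Occurs check fails: S2 occurs in arrow(char, S2); the equation S2 ≐ arrow(char, S2) has no finite solution.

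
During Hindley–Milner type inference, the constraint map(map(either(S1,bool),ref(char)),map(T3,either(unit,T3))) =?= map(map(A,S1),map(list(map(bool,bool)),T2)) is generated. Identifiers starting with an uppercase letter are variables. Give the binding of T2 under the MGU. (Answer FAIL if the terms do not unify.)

Decompose map/2: map(either(S1,bool),ref(char)) =?= map(A,S1),  map(T3,either(unit,T3)) =?= map(list(map(bool,bool)),T2).
Decompose map/2: either(S1,bool) =?= A,  ref(char) =?= S1.
Bind A := either(S1,bool); no other remaining equation mentions A.
Bind S1 := ref(char); no other remaining equation mentions S1. Substituting into the earlier binding gives A := either(ref(char),bool).
Decompose map/2: T3 =?= list(map(bool,bool)),  either(unit,T3) =?= T2.
Bind T3 := list(map(bool,bool)); substituting into the remaining equation gives: either(unit,list(map(bool,bool))) =?= T2.
Bind T2 := either(unit,list(map(bool,bool))).
MGU = { A := either(ref(char),bool), S1 := ref(char), T3 := list(map(bool,bool)), T2 := either(unit,list(map(bool,bool))) }, so T2 := either(unit,list(map(bool,bool))).

either(unit,list(map(bool,bool)))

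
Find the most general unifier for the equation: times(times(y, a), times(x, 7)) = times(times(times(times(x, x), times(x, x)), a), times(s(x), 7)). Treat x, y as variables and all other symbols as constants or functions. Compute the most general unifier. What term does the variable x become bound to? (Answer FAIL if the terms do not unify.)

FAIL

Decompose times/2: times(y, a) = times(times(times(x, x), times(x, x)), a),  times(x, 7) = times(s(x), 7).
Decompose times/2: y = times(times(x, x), times(x, x)),  a = a.
Bind y := times(times(x, x), times(x, x)); no other remaining equation mentions y.
Delete trivial equation a = a.
Decompose times/2: x = s(x),  7 = 7.
Occurs check fails: x occurs in s(x); the equation x = s(x) has no finite solution.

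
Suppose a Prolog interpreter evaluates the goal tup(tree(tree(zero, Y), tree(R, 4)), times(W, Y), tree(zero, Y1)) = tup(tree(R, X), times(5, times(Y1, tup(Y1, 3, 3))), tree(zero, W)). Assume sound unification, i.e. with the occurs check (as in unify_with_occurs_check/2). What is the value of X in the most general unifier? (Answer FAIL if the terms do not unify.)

Decompose tup/3: tree(tree(zero, Y), tree(R, 4)) = tree(R, X),  times(W, Y) = times(5, times(Y1, tup(Y1, 3, 3))),  tree(zero, Y1) = tree(zero, W).
Decompose tree/2: tree(zero, Y) = R,  tree(R, 4) = X.
Bind R := tree(zero, Y); substituting into the one remaining equation that mentions R gives: tree(tree(zero, Y), 4) = X.
Bind X := tree(tree(zero, Y), 4); no other remaining equation mentions X.
Decompose times/2: W = 5,  Y = times(Y1, tup(Y1, 3, 3)).
Bind W := 5; substituting into the one remaining equation that mentions W gives: tree(zero, Y1) = tree(zero, 5).
Bind Y := times(Y1, tup(Y1, 3, 3)); no other remaining equation mentions Y. Substituting into the earlier bindings gives R := tree(zero, times(Y1, tup(Y1, 3, 3))), X := tree(tree(zero, times(Y1, tup(Y1, 3, 3))), 4).
Decompose tree/2: zero = zero,  Y1 = 5.
Delete trivial equation zero = zero.
Bind Y1 := 5. Substituting into the earlier bindings gives R := tree(zero, times(5, tup(5, 3, 3))), X := tree(tree(zero, times(5, tup(5, 3, 3))), 4), Y := times(5, tup(5, 3, 3)).
MGU = { R = tree(zero, times(5, tup(5, 3, 3))), X = tree(tree(zero, times(5, tup(5, 3, 3))), 4), W = 5, Y = times(5, tup(5, 3, 3)), Y1 = 5 }, so X = tree(tree(zero, times(5, tup(5, 3, 3))), 4).

tree(tree(zero, times(5, tup(5, 3, 3))), 4)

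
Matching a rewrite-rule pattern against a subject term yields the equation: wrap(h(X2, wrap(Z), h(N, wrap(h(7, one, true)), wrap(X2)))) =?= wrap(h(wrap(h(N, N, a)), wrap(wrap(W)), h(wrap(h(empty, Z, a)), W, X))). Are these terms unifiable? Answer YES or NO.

YES

Decompose wrap/1: h(X2, wrap(Z), h(N, wrap(h(7, one, true)), wrap(X2))) =?= h(wrap(h(N, N, a)), wrap(wrap(W)), h(wrap(h(empty, Z, a)), W, X)).
Decompose h/3: X2 =?= wrap(h(N, N, a)),  wrap(Z) =?= wrap(wrap(W)),  h(N, wrap(h(7, one, true)), wrap(X2)) =?= h(wrap(h(empty, Z, a)), W, X).
Bind X2 := wrap(h(N, N, a)); substituting into the one remaining equation that mentions X2 gives: h(N, wrap(h(7, one, true)), wrap(wrap(h(N, N, a)))) =?= h(wrap(h(empty, Z, a)), W, X).
Decompose wrap/1: Z =?= wrap(W).
Bind Z := wrap(W); substituting into the remaining equation gives: h(N, wrap(h(7, one, true)), wrap(wrap(h(N, N, a)))) =?= h(wrap(h(empty, wrap(W), a)), W, X).
Decompose h/3: N =?= wrap(h(empty, wrap(W), a)),  wrap(h(7, one, true)) =?= W,  wrap(wrap(h(N, N, a))) =?= X.
Bind N := wrap(h(empty, wrap(W), a)); substituting into the one remaining equation that mentions N gives: wrap(wrap(h(wrap(h(empty, wrap(W), a)), wrap(h(empty, wrap(W), a)), a))) =?= X. Substituting into the earlier binding gives X2 := wrap(h(wrap(h(empty, wrap(W), a)), wrap(h(empty, wrap(W), a)), a)).
Bind W := wrap(h(7, one, true)); substituting into the remaining equation gives: wrap(wrap(h(wrap(h(empty, wrap(wrap(h(7, one, true))), a)), wrap(h(empty, wrap(wrap(h(7, one, true))), a)), a))) =?= X. Substituting into the earlier bindings gives X2 := wrap(h(wrap(h(empty, wrap(wrap(h(7, one, true))), a)), wrap(h(empty, wrap(wrap(h(7, one, true))), a)), a)), Z := wrap(wrap(h(7, one, true))), N := wrap(h(empty, wrap(wrap(h(7, one, true))), a)).
Bind X := wrap(wrap(h(wrap(h(empty, wrap(wrap(h(7, one, true))), a)), wrap(h(empty, wrap(wrap(h(7, one, true))), a)), a))).
No equations remain and no clash or occurs-check failure arose, so a unifier exists.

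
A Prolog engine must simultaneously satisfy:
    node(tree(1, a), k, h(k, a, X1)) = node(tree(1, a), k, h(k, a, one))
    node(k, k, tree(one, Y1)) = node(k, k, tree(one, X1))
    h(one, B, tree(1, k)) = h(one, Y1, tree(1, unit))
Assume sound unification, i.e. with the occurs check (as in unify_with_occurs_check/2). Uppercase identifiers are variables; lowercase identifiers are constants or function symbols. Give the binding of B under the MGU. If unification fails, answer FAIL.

Decompose node/3: tree(1, a) = tree(1, a),  k = k,  h(k, a, X1) = h(k, a, one).
Delete trivial equation tree(1, a) = tree(1, a).
Delete trivial equation k = k.
Decompose h/3: k = k,  a = a,  X1 = one.
Delete trivial equation k = k.
Delete trivial equation a = a.
Bind X1 := one; substituting into the one remaining equation that mentions X1 gives: node(k, k, tree(one, Y1)) = node(k, k, tree(one, one)).
Decompose node/3: k = k,  k = k,  tree(one, Y1) = tree(one, one).
Delete trivial equation k = k.
Delete trivial equation k = k.
Decompose tree/2: one = one,  Y1 = one.
Delete trivial equation one = one.
Bind Y1 := one; substituting into the remaining equation gives: h(one, B, tree(1, k)) = h(one, one, tree(1, unit)).
Decompose h/3: one = one,  B = one,  tree(1, k) = tree(1, unit).
Delete trivial equation one = one.
Bind B := one; no other remaining equation mentions B.
Decompose tree/2: 1 = 1,  k = unit.
Delete trivial equation 1 = 1.
Clash: constants k and unit differ; no unifier exists.

FAIL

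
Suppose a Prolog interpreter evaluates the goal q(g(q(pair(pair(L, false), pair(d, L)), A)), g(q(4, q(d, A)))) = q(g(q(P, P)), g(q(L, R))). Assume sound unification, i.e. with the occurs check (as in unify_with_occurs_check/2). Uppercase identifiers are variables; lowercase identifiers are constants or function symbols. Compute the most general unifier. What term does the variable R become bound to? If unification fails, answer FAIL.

Decompose q/2: g(q(pair(pair(L, false), pair(d, L)), A)) = g(q(P, P)),  g(q(4, q(d, A))) = g(q(L, R)).
Decompose g/1: q(pair(pair(L, false), pair(d, L)), A) = q(P, P).
Decompose q/2: pair(pair(L, false), pair(d, L)) = P,  A = P.
Bind P := pair(pair(L, false), pair(d, L)); substituting into the one remaining equation that mentions P gives: A = pair(pair(L, false), pair(d, L)).
Bind A := pair(pair(L, false), pair(d, L)); substituting into the remaining equation gives: g(q(4, q(d, pair(pair(L, false), pair(d, L))))) = g(q(L, R)).
Decompose g/1: q(4, q(d, pair(pair(L, false), pair(d, L)))) = q(L, R).
Decompose q/2: 4 = L,  q(d, pair(pair(L, false), pair(d, L))) = R.
Bind L := 4; substituting into the remaining equation gives: q(d, pair(pair(4, false), pair(d, 4))) = R. Substituting into the earlier bindings gives P := pair(pair(4, false), pair(d, 4)), A := pair(pair(4, false), pair(d, 4)).
Bind R := q(d, pair(pair(4, false), pair(d, 4))).
MGU = { P = pair(pair(4, false), pair(d, 4)), A = pair(pair(4, false), pair(d, 4)), L = 4, R = q(d, pair(pair(4, false), pair(d, 4))) }, so R = q(d, pair(pair(4, false), pair(d, 4))).

q(d, pair(pair(4, false), pair(d, 4)))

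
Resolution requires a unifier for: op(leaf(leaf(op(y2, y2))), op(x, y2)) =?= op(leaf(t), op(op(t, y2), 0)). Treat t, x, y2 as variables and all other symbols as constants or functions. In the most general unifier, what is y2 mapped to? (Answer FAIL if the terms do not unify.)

0

Decompose op/2: leaf(leaf(op(y2, y2))) =?= leaf(t),  op(x, y2) =?= op(op(t, y2), 0).
Decompose leaf/1: leaf(op(y2, y2)) =?= t.
Bind t := leaf(op(y2, y2)); substituting into the remaining equation gives: op(x, y2) =?= op(op(leaf(op(y2, y2)), y2), 0).
Decompose op/2: x =?= op(leaf(op(y2, y2)), y2),  y2 =?= 0.
Bind x := op(leaf(op(y2, y2)), y2); no other remaining equation mentions x.
Bind y2 := 0. Substituting into the earlier bindings gives t := leaf(op(0, 0)), x := op(leaf(op(0, 0)), 0).
MGU = { t := leaf(op(0, 0)), x := op(leaf(op(0, 0)), 0), y2 := 0 }, so y2 := 0.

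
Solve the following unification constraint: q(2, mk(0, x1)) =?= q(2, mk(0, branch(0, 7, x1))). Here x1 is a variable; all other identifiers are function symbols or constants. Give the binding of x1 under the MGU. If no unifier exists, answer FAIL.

FAIL

Decompose q/2: 2 =?= 2,  mk(0, x1) =?= mk(0, branch(0, 7, x1)).
Delete trivial equation 2 =?= 2.
Decompose mk/2: 0 =?= 0,  x1 =?= branch(0, 7, x1).
Delete trivial equation 0 =?= 0.
Occurs check fails: x1 occurs in branch(0, 7, x1); the equation x1 =?= branch(0, 7, x1) has no finite solution.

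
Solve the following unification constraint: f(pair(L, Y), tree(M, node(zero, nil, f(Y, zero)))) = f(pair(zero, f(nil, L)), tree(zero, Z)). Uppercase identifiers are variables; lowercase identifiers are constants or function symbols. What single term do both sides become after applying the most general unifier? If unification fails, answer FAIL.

Decompose f/2: pair(L, Y) = pair(zero, f(nil, L)),  tree(M, node(zero, nil, f(Y, zero))) = tree(zero, Z).
Decompose pair/2: L = zero,  Y = f(nil, L).
Bind L := zero; substituting into the one remaining equation that mentions L gives: Y = f(nil, zero).
Bind Y := f(nil, zero); substituting into the remaining equation gives: tree(M, node(zero, nil, f(f(nil, zero), zero))) = tree(zero, Z).
Decompose tree/2: M = zero,  node(zero, nil, f(f(nil, zero), zero)) = Z.
Bind M := zero; no other remaining equation mentions M.
Bind Z := node(zero, nil, f(f(nil, zero), zero)).
Applying the MGU to either side gives f(pair(zero, f(nil, zero)), tree(zero, node(zero, nil, f(f(nil, zero), zero)))).

f(pair(zero, f(nil, zero)), tree(zero, node(zero, nil, f(f(nil, zero), zero))))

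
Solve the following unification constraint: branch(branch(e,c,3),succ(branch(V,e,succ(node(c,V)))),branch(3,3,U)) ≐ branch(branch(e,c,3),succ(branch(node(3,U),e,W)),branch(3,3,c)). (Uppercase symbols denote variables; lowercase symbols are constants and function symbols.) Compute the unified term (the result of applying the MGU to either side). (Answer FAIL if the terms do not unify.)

Decompose branch/3: branch(e,c,3) ≐ branch(e,c,3),  succ(branch(V,e,succ(node(c,V)))) ≐ succ(branch(node(3,U),e,W)),  branch(3,3,U) ≐ branch(3,3,c).
Delete trivial equation branch(e,c,3) ≐ branch(e,c,3).
Decompose succ/1: branch(V,e,succ(node(c,V))) ≐ branch(node(3,U),e,W).
Decompose branch/3: V ≐ node(3,U),  e ≐ e,  succ(node(c,V)) ≐ W.
Bind V := node(3,U); substituting into the one remaining equation that mentions V gives: succ(node(c,node(3,U))) ≐ W.
Delete trivial equation e ≐ e.
Bind W := succ(node(c,node(3,U))); no other remaining equation mentions W.
Decompose branch/3: 3 ≐ 3,  3 ≐ 3,  U ≐ c.
Delete trivial equation 3 ≐ 3.
Delete trivial equation 3 ≐ 3.
Bind U := c. Substituting into the earlier bindings gives V := node(3,c), W := succ(node(c,node(3,c))).
Applying the MGU to either side gives branch(branch(e,c,3),succ(branch(node(3,c),e,succ(node(c,node(3,c))))),branch(3,3,c)).

branch(branch(e,c,3),succ(branch(node(3,c),e,succ(node(c,node(3,c))))),branch(3,3,c))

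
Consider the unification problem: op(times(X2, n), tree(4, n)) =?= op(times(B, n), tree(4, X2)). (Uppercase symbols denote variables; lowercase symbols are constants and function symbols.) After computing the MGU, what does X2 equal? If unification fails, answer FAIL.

n

Decompose op/2: times(X2, n) =?= times(B, n),  tree(4, n) =?= tree(4, X2).
Decompose times/2: X2 =?= B,  n =?= n.
Bind X2 := B; substituting into the one remaining equation that mentions X2 gives: tree(4, n) =?= tree(4, B).
Delete trivial equation n =?= n.
Decompose tree/2: 4 =?= 4,  n =?= B.
Delete trivial equation 4 =?= 4.
Bind B := n. Substituting into the earlier binding gives X2 := n.
MGU = { X2 -> n, B -> n }, so X2 -> n.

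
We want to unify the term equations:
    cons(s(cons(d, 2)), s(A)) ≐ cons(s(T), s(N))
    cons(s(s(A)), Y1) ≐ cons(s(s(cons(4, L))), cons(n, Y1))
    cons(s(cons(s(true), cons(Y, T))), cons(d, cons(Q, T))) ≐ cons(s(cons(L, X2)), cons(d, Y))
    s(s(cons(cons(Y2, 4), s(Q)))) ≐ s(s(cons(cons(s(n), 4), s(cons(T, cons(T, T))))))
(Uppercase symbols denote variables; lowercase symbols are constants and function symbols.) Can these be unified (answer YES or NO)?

NO

Decompose cons/2: s(cons(d, 2)) ≐ s(T),  s(A) ≐ s(N).
Decompose s/1: cons(d, 2) ≐ T.
Bind T := cons(d, 2); substituting into the 2 remaining equations that mention T gives: cons(s(cons(s(true), cons(Y, cons(d, 2)))), cons(d, cons(Q, cons(d, 2)))) ≐ cons(s(cons(L, X2)), cons(d, Y)),  s(s(cons(cons(Y2, 4), s(Q)))) ≐ s(s(cons(cons(s(n), 4), s(cons(cons(d, 2), cons(cons(d, 2), cons(d, 2))))))).
Decompose s/1: A ≐ N.
Bind A := N; substituting into the one remaining equation that mentions A gives: cons(s(s(N)), Y1) ≐ cons(s(s(cons(4, L))), cons(n, Y1)).
Decompose cons/2: s(s(N)) ≐ s(s(cons(4, L))),  Y1 ≐ cons(n, Y1).
Decompose s/1: s(N) ≐ s(cons(4, L)).
Decompose s/1: N ≐ cons(4, L).
Bind N := cons(4, L); no other remaining equation mentions N. Substituting into the earlier binding gives A := cons(4, L).
Occurs check fails: Y1 occurs in cons(n, Y1); the equation Y1 ≐ cons(n, Y1) has no finite solution.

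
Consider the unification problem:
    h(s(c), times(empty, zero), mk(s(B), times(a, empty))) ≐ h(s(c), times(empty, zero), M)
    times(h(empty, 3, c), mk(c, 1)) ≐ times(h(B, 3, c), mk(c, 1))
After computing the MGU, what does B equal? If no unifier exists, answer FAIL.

Decompose h/3: s(c) ≐ s(c),  times(empty, zero) ≐ times(empty, zero),  mk(s(B), times(a, empty)) ≐ M.
Delete trivial equation s(c) ≐ s(c).
Delete trivial equation times(empty, zero) ≐ times(empty, zero).
Bind M := mk(s(B), times(a, empty)); no other remaining equation mentions M.
Decompose times/2: h(empty, 3, c) ≐ h(B, 3, c),  mk(c, 1) ≐ mk(c, 1).
Decompose h/3: empty ≐ B,  3 ≐ 3,  c ≐ c.
Bind B := empty; no other remaining equation mentions B. Substituting into the earlier binding gives M := mk(s(empty), times(a, empty)).
Delete trivial equation 3 ≐ 3.
Delete trivial equation c ≐ c.
Delete trivial equation mk(c, 1) ≐ mk(c, 1).
MGU = { M -> mk(s(empty), times(a, empty)), B -> empty }, so B -> empty.

empty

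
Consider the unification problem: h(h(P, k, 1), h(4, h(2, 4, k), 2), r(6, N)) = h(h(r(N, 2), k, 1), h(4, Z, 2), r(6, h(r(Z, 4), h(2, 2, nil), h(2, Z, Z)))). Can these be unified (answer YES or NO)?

YES

Decompose h/3: h(P, k, 1) = h(r(N, 2), k, 1),  h(4, h(2, 4, k), 2) = h(4, Z, 2),  r(6, N) = r(6, h(r(Z, 4), h(2, 2, nil), h(2, Z, Z))).
Decompose h/3: P = r(N, 2),  k = k,  1 = 1.
Bind P := r(N, 2); no other remaining equation mentions P.
Delete trivial equation k = k.
Delete trivial equation 1 = 1.
Decompose h/3: 4 = 4,  h(2, 4, k) = Z,  2 = 2.
Delete trivial equation 4 = 4.
Bind Z := h(2, 4, k); substituting into the one remaining equation that mentions Z gives: r(6, N) = r(6, h(r(h(2, 4, k), 4), h(2, 2, nil), h(2, h(2, 4, k), h(2, 4, k)))).
Delete trivial equation 2 = 2.
Decompose r/2: 6 = 6,  N = h(r(h(2, 4, k), 4), h(2, 2, nil), h(2, h(2, 4, k), h(2, 4, k))).
Delete trivial equation 6 = 6.
Bind N := h(r(h(2, 4, k), 4), h(2, 2, nil), h(2, h(2, 4, k), h(2, 4, k))). Substituting into the earlier binding gives P := r(h(r(h(2, 4, k), 4), h(2, 2, nil), h(2, h(2, 4, k), h(2, 4, k))), 2).
No equations remain and no clash or occurs-check failure arose, so a unifier exists.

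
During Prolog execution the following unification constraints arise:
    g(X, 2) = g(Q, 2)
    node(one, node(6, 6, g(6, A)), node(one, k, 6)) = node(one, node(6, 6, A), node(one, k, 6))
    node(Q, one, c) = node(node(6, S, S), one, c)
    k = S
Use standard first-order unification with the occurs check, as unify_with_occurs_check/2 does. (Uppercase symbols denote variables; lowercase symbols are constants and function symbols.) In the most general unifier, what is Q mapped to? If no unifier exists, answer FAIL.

Decompose g/2: X = Q,  2 = 2.
Bind X := Q; no other remaining equation mentions X.
Delete trivial equation 2 = 2.
Decompose node/3: one = one,  node(6, 6, g(6, A)) = node(6, 6, A),  node(one, k, 6) = node(one, k, 6).
Delete trivial equation one = one.
Decompose node/3: 6 = 6,  6 = 6,  g(6, A) = A.
Delete trivial equation 6 = 6.
Delete trivial equation 6 = 6.
Occurs check fails: A occurs in g(6, A); the equation A = g(6, A) has no finite solution.

FAIL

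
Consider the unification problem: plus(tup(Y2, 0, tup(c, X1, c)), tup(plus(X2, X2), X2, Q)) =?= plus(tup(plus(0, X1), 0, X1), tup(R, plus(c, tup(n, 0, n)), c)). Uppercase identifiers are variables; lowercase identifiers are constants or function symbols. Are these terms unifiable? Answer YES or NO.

Decompose plus/2: tup(Y2, 0, tup(c, X1, c)) =?= tup(plus(0, X1), 0, X1),  tup(plus(X2, X2), X2, Q) =?= tup(R, plus(c, tup(n, 0, n)), c).
Decompose tup/3: Y2 =?= plus(0, X1),  0 =?= 0,  tup(c, X1, c) =?= X1.
Bind Y2 := plus(0, X1); no other remaining equation mentions Y2.
Delete trivial equation 0 =?= 0.
Occurs check fails: X1 occurs in tup(c, X1, c); the equation X1 =?= tup(c, X1, c) has no finite solution.

NO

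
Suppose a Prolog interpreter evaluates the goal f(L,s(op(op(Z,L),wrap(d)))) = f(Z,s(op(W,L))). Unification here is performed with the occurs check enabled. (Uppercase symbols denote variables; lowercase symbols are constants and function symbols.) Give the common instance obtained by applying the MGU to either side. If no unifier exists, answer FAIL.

Decompose f/2: L = Z,  s(op(op(Z,L),wrap(d))) = s(op(W,L)).
Bind L := Z; substituting into the remaining equation gives: s(op(op(Z,Z),wrap(d))) = s(op(W,Z)).
Decompose s/1: op(op(Z,Z),wrap(d)) = op(W,Z).
Decompose op/2: op(Z,Z) = W,  wrap(d) = Z.
Bind W := op(Z,Z); no other remaining equation mentions W.
Bind Z := wrap(d). Substituting into the earlier bindings gives L := wrap(d), W := op(wrap(d),wrap(d)).
Applying the MGU to either side gives f(wrap(d),s(op(op(wrap(d),wrap(d)),wrap(d)))).

f(wrap(d),s(op(op(wrap(d),wrap(d)),wrap(d))))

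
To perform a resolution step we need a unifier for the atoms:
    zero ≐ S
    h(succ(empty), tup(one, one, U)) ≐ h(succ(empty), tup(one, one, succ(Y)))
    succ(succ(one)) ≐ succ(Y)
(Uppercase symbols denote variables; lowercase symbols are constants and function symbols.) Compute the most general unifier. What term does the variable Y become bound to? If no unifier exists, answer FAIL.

succ(one)

Bind S := zero; no other remaining equation mentions S.
Decompose h/2: succ(empty) ≐ succ(empty),  tup(one, one, U) ≐ tup(one, one, succ(Y)).
Delete trivial equation succ(empty) ≐ succ(empty).
Decompose tup/3: one ≐ one,  one ≐ one,  U ≐ succ(Y).
Delete trivial equation one ≐ one.
Delete trivial equation one ≐ one.
Bind U := succ(Y); no other remaining equation mentions U.
Decompose succ/1: succ(one) ≐ Y.
Bind Y := succ(one). Substituting into the earlier binding gives U := succ(succ(one)).
MGU = { S ↦ zero, U ↦ succ(succ(one)), Y ↦ succ(one) }, so Y ↦ succ(one).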